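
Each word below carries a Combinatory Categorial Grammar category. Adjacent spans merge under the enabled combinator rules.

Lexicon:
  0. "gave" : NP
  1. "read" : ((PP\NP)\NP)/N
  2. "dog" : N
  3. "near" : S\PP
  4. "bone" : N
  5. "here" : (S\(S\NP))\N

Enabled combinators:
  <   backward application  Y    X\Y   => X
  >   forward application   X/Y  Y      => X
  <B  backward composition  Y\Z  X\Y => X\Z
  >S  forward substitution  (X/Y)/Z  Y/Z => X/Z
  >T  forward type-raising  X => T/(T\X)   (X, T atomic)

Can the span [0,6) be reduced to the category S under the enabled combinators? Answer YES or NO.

YES

[0,6] S   <
  [0,4] S\NP   <B
    [0,3] PP\NP   <
      [0,1] "gave" : NP
      [1,3] (PP\NP)\NP   >
        [1,2] "read" : ((PP\NP)\NP)/N
        [2,3] "dog" : N
    [3,4] "near" : S\PP
  [4,6] S\(S\NP)   <
    [4,5] "bone" : N
    [5,6] "here" : (S\(S\NP))\N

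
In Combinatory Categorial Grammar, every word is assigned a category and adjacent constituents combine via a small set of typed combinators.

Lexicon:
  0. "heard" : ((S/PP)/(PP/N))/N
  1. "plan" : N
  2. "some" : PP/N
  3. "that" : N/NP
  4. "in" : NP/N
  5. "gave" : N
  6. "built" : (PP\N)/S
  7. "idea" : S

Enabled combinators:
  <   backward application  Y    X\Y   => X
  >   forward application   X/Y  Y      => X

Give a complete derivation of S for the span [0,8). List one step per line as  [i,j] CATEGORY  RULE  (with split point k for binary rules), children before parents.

[0,8] S   >
  [0,3] S/PP   >
    [0,2] (S/PP)/(PP/N)   >
      [0,1] "heard" : ((S/PP)/(PP/N))/N
      [1,2] "plan" : N
    [2,3] "some" : PP/N
  [3,8] PP   <
    [3,6] N   >
      [3,4] "that" : N/NP
      [4,6] NP   >
        [4,5] "in" : NP/N
        [5,6] "gave" : N
    [6,8] PP\N   >
      [6,7] "built" : (PP\N)/S
      [7,8] "idea" : S

[0,1] ((S/PP)/(PP/N))/N  lex  "heard"
[1,2] N  lex  "plan"
[0,2] (S/PP)/(PP/N)  >  k=1
[2,3] PP/N  lex  "some"
[0,3] S/PP  >  k=2
[3,4] N/NP  lex  "that"
[4,5] NP/N  lex  "in"
[5,6] N  lex  "gave"
[4,6] NP  >  k=5
[3,6] N  >  k=4
[6,7] (PP\N)/S  lex  "built"
[7,8] S  lex  "idea"
[6,8] PP\N  >  k=7
[3,8] PP  <  k=6
[0,8] S  >  k=3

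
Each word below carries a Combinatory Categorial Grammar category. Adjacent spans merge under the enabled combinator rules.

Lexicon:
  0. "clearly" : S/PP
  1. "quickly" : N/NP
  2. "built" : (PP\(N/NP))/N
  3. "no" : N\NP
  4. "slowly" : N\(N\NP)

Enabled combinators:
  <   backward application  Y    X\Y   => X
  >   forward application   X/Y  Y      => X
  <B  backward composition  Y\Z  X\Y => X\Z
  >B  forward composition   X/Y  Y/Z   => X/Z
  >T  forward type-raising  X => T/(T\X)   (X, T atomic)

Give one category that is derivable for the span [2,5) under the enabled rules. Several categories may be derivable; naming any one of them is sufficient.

PP\(N/NP)

[0,5] S   >
  [0,1] "clearly" : S/PP
  [1,5] PP   <
    [1,2] "quickly" : N/NP
    [2,5] PP\(N/NP)   >
      [2,3] "built" : (PP\(N/NP))/N
      [3,5] N   <
        [3,4] "no" : N\NP
        [4,5] "slowly" : N\(N\NP)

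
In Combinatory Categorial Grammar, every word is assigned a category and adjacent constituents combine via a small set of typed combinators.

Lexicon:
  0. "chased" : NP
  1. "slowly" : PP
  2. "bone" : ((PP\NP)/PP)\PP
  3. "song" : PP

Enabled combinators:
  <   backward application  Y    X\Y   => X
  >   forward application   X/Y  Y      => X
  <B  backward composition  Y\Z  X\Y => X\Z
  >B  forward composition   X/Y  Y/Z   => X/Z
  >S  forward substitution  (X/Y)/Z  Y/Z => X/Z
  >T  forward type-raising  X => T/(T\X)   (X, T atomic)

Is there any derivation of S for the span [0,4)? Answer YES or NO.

NP PP ((PP\NP)/PP)\PP PP
CKY chart[0,4] = {N/(N\PP), NP/(NP\PP), PP, PP/(PP\PP), S/(S\PP)}; S ∉ chart

NO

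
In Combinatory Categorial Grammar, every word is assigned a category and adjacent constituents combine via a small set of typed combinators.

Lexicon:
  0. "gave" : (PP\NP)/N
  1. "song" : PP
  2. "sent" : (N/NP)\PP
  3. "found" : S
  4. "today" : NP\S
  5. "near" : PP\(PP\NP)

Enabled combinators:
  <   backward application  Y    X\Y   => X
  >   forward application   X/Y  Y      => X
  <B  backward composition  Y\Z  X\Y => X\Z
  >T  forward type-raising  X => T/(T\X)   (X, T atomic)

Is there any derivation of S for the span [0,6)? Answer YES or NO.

(PP\NP)/N PP (N/NP)\PP S NP\S PP\(PP\NP)
CKY chart[0,6] = {N/(N\PP), NP/(NP\PP), PP, PP/(PP\PP), S/(S\PP)}; S ∉ chart

NO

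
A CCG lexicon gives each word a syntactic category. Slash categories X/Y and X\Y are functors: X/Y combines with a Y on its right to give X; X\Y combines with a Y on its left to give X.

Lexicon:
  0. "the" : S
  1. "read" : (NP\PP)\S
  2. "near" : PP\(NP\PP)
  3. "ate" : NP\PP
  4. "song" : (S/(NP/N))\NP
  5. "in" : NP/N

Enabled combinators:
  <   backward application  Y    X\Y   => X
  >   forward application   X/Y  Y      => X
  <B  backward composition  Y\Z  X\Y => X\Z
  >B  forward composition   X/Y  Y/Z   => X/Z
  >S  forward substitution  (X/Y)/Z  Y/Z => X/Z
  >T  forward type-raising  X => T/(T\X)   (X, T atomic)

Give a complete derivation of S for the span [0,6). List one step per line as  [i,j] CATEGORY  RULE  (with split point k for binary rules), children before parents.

[0,6] S   >
  [0,5] S/(NP/N)   <
    [0,4] NP   <
      [0,1] "the" : S
      [1,4] NP\S   <B
        [1,3] PP\S   <B
          [1,2] "read" : (NP\PP)\S
          [2,3] "near" : PP\(NP\PP)
        [3,4] "ate" : NP\PP
    [4,5] "song" : (S/(NP/N))\NP
  [5,6] "in" : NP/N

[0,1] S  lex  "the"
[1,2] (NP\PP)\S  lex  "read"
[2,3] PP\(NP\PP)  lex  "near"
[1,3] PP\S  <B  k=2
[3,4] NP\PP  lex  "ate"
[1,4] NP\S  <B  k=3
[0,4] NP  <  k=1
[4,5] (S/(NP/N))\NP  lex  "song"
[0,5] S/(NP/N)  <  k=4
[5,6] NP/N  lex  "in"
[0,6] S  >  k=5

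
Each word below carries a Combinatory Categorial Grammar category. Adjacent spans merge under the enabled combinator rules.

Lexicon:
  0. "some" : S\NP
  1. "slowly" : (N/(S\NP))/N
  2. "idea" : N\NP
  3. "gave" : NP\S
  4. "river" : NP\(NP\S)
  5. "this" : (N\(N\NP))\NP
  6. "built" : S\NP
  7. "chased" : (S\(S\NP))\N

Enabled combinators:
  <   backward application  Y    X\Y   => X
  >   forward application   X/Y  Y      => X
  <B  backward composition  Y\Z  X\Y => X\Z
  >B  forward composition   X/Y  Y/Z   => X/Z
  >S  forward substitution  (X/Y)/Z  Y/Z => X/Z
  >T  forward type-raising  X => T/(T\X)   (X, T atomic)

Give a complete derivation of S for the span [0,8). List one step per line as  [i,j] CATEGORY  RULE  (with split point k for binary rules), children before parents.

[0,8] S   <
  [0,1] "some" : S\NP
  [1,8] S\(S\NP)   <
    [1,7] N   >
      [1,6] N/(S\NP)   >
        [1,2] "slowly" : (N/(S\NP))/N
        [2,6] N   <
          [2,3] "idea" : N\NP
          [3,6] N\(N\NP)   <
            [3,5] NP   <
              [3,4] "gave" : NP\S
              [4,5] "river" : NP\(NP\S)
            [5,6] "this" : (N\(N\NP))\NP
      [6,7] "built" : S\NP
    [7,8] "chased" : (S\(S\NP))\N

[0,1] S\NP  lex  "some"
[1,2] (N/(S\NP))/N  lex  "slowly"
[2,3] N\NP  lex  "idea"
[3,4] NP\S  lex  "gave"
[4,5] NP\(NP\S)  lex  "river"
[3,5] NP  <  k=4
[5,6] (N\(N\NP))\NP  lex  "this"
[3,6] N\(N\NP)  <  k=5
[2,6] N  <  k=3
[1,6] N/(S\NP)  >  k=2
[6,7] S\NP  lex  "built"
[1,7] N  >  k=6
[7,8] (S\(S\NP))\N  lex  "chased"
[1,8] S\(S\NP)  <  k=7
[0,8] S  <  k=1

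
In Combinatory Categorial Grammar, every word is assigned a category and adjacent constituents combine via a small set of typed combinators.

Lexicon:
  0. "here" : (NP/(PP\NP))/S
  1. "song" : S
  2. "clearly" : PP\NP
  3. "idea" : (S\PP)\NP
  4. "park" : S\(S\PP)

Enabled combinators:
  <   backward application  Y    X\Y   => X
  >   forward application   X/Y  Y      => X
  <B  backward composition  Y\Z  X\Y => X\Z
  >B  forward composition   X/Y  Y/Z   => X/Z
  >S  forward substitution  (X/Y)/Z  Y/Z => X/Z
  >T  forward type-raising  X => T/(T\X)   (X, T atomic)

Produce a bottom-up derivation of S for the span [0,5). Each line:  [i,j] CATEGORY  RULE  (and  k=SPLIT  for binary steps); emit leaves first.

[0,1] (NP/(PP\NP))/S  lex  "here"
[1,2] S  lex  "song"
[0,2] NP/(PP\NP)  >  k=1
[2,3] PP\NP  lex  "clearly"
[0,3] NP  >  k=2
[3,4] (S\PP)\NP  lex  "idea"
[0,4] S\PP  <  k=3
[4,5] S\(S\PP)  lex  "park"
[0,5] S  <  k=4

[0,5] S   <
  [0,4] S\PP   <
    [0,3] NP   >
      [0,2] NP/(PP\NP)   >
        [0,1] "here" : (NP/(PP\NP))/S
        [1,2] "song" : S
      [2,3] "clearly" : PP\NP
    [3,4] "idea" : (S\PP)\NP
  [4,5] "park" : S\(S\PP)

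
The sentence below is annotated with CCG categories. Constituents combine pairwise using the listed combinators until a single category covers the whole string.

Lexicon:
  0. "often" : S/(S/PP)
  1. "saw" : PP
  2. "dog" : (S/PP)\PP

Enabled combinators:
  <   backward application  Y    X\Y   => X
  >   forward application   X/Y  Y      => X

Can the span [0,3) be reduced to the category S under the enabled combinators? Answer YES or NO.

YES

[0,3] S   >
  [0,1] "often" : S/(S/PP)
  [1,3] S/PP   <
    [1,2] "saw" : PP
    [2,3] "dog" : (S/PP)\PP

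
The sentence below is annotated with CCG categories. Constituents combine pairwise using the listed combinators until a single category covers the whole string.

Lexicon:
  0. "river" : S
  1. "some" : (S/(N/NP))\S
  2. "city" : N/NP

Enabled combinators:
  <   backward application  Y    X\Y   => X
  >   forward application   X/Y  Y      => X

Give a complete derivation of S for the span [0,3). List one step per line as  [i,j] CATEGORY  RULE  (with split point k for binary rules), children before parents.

[0,3] S   >
  [0,2] S/(N/NP)   <
    [0,1] "river" : S
    [1,2] "some" : (S/(N/NP))\S
  [2,3] "city" : N/NP

[0,1] S  lex  "river"
[1,2] (S/(N/NP))\S  lex  "some"
[0,2] S/(N/NP)  <  k=1
[2,3] N/NP  lex  "city"
[0,3] S  >  k=2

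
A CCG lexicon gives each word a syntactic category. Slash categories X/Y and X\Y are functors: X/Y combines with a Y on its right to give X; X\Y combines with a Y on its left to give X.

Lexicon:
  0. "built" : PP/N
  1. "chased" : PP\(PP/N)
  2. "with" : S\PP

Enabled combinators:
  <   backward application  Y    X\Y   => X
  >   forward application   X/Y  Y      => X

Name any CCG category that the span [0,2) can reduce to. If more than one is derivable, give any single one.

[0,3] S   <
  [0,2] PP   <
    [0,1] "built" : PP/N
    [1,2] "chased" : PP\(PP/N)
  [2,3] "with" : S\PP

PP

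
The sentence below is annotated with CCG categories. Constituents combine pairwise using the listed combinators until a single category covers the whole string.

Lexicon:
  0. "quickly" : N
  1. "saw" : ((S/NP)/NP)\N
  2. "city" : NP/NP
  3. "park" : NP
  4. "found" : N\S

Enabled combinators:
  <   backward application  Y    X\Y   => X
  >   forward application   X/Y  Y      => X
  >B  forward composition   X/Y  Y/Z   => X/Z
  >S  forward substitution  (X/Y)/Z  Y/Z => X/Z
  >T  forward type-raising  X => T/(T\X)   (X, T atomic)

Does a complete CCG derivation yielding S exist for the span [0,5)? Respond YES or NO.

N ((S/NP)/NP)\N NP/NP NP N\S
CKY chart[0,5] = {N, N/(N\N), NP/(NP\N), PP/(PP\N), S/(S\N)}; S ∉ chart

NO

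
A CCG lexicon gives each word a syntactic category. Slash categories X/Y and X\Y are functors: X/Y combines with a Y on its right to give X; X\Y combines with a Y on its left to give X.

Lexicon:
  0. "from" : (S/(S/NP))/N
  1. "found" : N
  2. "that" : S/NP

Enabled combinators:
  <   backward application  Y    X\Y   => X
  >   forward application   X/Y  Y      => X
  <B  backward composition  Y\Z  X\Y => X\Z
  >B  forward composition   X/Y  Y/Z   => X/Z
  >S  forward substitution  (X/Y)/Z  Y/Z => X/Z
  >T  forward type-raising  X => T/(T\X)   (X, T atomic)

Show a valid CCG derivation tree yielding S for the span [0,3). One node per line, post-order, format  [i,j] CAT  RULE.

[0,1] (S/(S/NP))/N  lex  "from"
[1,2] N  lex  "found"
[0,2] S/(S/NP)  >  k=1
[2,3] S/NP  lex  "that"
[0,3] S  >  k=2

[0,3] S   >
  [0,2] S/(S/NP)   >
    [0,1] "from" : (S/(S/NP))/N
    [1,2] "found" : N
  [2,3] "that" : S/NP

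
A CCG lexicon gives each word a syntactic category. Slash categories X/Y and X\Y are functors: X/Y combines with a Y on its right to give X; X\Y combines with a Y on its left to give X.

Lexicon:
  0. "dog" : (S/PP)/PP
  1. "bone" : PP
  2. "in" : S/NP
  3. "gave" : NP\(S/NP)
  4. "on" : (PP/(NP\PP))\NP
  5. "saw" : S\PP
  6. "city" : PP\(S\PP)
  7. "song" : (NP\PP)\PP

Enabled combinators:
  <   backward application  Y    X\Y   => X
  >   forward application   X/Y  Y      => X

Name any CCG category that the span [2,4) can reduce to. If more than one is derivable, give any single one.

NP

[0,8] S   >
  [0,2] S/PP   >
    [0,1] "dog" : (S/PP)/PP
    [1,2] "bone" : PP
  [2,8] PP   >
    [2,5] PP/(NP\PP)   <
      [2,4] NP   <
        [2,3] "in" : S/NP
        [3,4] "gave" : NP\(S/NP)
      [4,5] "on" : (PP/(NP\PP))\NP
    [5,8] NP\PP   <
      [5,7] PP   <
        [5,6] "saw" : S\PP
        [6,7] "city" : PP\(S\PP)
      [7,8] "song" : (NP\PP)\PP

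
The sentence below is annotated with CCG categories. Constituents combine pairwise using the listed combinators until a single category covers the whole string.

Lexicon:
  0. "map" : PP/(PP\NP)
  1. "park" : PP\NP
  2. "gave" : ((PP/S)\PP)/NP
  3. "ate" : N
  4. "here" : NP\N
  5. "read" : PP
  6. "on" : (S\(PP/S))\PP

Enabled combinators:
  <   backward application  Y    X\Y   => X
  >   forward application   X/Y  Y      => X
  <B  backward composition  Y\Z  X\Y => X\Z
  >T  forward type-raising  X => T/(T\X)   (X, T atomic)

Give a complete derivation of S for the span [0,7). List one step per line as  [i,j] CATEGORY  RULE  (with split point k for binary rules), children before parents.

[0,1] PP/(PP\NP)  lex  "map"
[1,2] PP\NP  lex  "park"
[0,2] PP  >  k=1
[2,3] ((PP/S)\PP)/NP  lex  "gave"
[3,4] N  lex  "ate"
[3,4] NP/(NP\N)  >T
[4,5] NP\N  lex  "here"
[3,5] NP  >  k=4
[2,5] (PP/S)\PP  >  k=3
[5,6] PP  lex  "read"
[6,7] (S\(PP/S))\PP  lex  "on"
[5,7] S\(PP/S)  <  k=6
[2,7] S\PP  <B  k=5
[0,7] S  <  k=2

[0,7] S   <
  [0,2] PP   >
    [0,1] "map" : PP/(PP\NP)
    [1,2] "park" : PP\NP
  [2,7] S\PP   <B
    [2,5] (PP/S)\PP   >
      [2,3] "gave" : ((PP/S)\PP)/NP
      [3,5] NP   >
        [3,4] NP/(NP\N)   >T
          [3,4] "ate" : N
        [4,5] "here" : NP\N
    [5,7] S\(PP/S)   <
      [5,6] "read" : PP
      [6,7] "on" : (S\(PP/S))\PP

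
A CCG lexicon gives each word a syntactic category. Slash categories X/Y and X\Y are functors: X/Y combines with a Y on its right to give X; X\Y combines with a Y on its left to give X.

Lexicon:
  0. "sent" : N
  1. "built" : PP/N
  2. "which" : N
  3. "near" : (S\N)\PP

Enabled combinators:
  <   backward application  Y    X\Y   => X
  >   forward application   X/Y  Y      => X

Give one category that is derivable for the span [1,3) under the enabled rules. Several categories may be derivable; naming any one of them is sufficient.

PP

[0,4] S   <
  [0,1] "sent" : N
  [1,4] S\N   <
    [1,3] PP   >
      [1,2] "built" : PP/N
      [2,3] "which" : N
    [3,4] "near" : (S\N)\PP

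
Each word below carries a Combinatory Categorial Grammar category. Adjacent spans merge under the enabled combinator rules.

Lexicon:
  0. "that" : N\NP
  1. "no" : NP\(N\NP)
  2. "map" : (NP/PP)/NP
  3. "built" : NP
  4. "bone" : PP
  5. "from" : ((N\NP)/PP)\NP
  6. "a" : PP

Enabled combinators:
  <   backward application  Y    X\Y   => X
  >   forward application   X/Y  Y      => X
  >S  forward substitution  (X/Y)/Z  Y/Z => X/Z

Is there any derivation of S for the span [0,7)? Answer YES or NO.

N\NP NP\(N\NP) (NP/PP)/NP NP PP ((N\NP)/PP)\NP PP
CKY chart[0,7] = {N}; S ∉ chart

NO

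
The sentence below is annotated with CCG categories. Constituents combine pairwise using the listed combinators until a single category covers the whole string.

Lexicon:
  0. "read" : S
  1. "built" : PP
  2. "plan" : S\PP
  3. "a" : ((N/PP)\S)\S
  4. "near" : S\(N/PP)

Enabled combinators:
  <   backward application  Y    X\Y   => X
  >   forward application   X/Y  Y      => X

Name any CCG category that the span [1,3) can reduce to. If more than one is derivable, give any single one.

[0,5] S   <
  [0,4] N/PP   <
    [0,1] "read" : S
    [1,4] (N/PP)\S   <
      [1,3] S   <
        [1,2] "built" : PP
        [2,3] "plan" : S\PP
      [3,4] "a" : ((N/PP)\S)\S
  [4,5] "near" : S\(N/PP)

S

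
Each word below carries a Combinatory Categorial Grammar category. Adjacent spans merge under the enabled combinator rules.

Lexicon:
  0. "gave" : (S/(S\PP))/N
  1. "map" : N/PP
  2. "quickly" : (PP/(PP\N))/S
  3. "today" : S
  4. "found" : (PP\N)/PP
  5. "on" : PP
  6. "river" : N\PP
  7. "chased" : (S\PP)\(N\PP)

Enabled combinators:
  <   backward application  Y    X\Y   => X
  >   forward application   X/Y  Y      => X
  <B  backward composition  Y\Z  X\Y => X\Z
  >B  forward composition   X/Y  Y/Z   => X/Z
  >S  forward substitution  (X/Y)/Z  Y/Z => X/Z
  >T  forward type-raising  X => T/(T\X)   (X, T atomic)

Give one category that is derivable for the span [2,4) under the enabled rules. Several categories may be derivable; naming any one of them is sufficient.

[0,8] S   >
  [0,6] S/(S\PP)   >
    [0,1] "gave" : (S/(S\PP))/N
    [1,6] N   >
      [1,2] "map" : N/PP
      [2,6] PP   >
        [2,4] PP/(PP\N)   >
          [2,3] "quickly" : (PP/(PP\N))/S
          [3,4] "today" : S
        [4,6] PP\N   >
          [4,5] "found" : (PP\N)/PP
          [5,6] "on" : PP
  [6,8] S\PP   <
    [6,7] "river" : N\PP
    [7,8] "chased" : (S\PP)\(N\PP)

PP/(PP\N)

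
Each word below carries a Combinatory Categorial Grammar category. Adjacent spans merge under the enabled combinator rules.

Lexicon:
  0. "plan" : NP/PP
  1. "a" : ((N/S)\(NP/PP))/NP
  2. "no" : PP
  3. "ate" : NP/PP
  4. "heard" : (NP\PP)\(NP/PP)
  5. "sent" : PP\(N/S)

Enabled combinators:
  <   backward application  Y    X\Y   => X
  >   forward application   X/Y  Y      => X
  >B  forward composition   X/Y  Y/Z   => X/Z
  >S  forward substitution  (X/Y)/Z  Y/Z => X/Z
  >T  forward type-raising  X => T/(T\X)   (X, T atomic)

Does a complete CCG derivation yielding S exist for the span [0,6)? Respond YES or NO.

NP/PP ((N/S)\(NP/PP))/NP PP NP/PP (NP\PP)\(NP/PP) PP\(N/S)
CKY chart[0,6] = {N/(N\PP), NP/(NP\PP), PP, PP/(PP\PP), S/(S\PP)}; S ∉ chart

NO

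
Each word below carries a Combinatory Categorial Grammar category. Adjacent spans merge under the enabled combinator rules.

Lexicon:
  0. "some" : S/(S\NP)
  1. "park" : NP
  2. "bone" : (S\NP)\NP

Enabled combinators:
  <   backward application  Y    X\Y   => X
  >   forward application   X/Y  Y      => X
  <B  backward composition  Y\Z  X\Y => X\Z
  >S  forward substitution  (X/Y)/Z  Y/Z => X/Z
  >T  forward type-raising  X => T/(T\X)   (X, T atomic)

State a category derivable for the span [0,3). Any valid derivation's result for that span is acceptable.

S

[0,3] S   >
  [0,1] "some" : S/(S\NP)
  [1,3] S\NP   <
    [1,2] "park" : NP
    [2,3] "bone" : (S\NP)\NP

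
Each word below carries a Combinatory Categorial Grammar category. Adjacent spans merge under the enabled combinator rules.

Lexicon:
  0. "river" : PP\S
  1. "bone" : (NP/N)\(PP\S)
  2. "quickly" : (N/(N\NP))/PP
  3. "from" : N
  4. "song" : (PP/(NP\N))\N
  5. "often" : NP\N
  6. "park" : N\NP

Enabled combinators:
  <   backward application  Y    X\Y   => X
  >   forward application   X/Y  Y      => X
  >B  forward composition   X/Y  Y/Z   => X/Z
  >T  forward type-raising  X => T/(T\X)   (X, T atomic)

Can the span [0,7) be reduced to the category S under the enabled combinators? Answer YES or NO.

PP\S (NP/N)\(PP\S) (N/(N\NP))/PP N (PP/(NP\N))\N NP\N N\NP
CKY chart[0,7] = {N/(N\NP), NP, NP/(NP\NP), NP/(N\N), PP/(PP\NP), S/(S\NP)}; S ∉ chart

NO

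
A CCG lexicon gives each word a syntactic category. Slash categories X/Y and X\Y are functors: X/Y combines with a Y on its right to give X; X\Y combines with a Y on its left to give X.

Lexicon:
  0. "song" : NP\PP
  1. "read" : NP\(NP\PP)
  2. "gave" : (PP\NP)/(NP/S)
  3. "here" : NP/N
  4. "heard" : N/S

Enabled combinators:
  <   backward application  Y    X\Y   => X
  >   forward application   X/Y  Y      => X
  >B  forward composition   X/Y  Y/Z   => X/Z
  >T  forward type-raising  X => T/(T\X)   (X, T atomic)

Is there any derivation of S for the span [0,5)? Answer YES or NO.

NO

NP\PP NP\(NP\PP) (PP\NP)/(NP/S) NP/N N/S
CKY chart[0,5] = {N/(N\PP), NP/(NP\PP), PP, PP/(PP\PP), S/(S\PP)}; S ∉ chart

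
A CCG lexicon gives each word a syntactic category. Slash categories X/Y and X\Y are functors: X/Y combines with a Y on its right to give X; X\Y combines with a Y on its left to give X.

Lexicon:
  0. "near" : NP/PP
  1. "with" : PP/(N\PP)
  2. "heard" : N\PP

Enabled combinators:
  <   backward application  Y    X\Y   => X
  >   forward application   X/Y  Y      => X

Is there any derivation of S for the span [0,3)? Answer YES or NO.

NO

NP/PP PP/(N\PP) N\PP
CKY chart[0,3] = {NP}; S ∉ chart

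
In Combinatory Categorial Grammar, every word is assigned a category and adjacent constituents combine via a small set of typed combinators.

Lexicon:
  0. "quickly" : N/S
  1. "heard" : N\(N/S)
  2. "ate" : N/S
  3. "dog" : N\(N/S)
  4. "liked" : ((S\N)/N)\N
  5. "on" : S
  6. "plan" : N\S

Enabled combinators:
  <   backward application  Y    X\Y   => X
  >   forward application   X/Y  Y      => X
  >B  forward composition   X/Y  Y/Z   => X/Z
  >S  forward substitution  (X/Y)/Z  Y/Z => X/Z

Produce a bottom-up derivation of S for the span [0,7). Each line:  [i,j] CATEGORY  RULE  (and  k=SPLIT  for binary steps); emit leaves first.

[0,1] N/S  lex  "quickly"
[1,2] N\(N/S)  lex  "heard"
[0,2] N  <  k=1
[2,3] N/S  lex  "ate"
[3,4] N\(N/S)  lex  "dog"
[2,4] N  <  k=3
[4,5] ((S\N)/N)\N  lex  "liked"
[2,5] (S\N)/N  <  k=4
[5,6] S  lex  "on"
[6,7] N\S  lex  "plan"
[5,7] N  <  k=6
[2,7] S\N  >  k=5
[0,7] S  <  k=2

[0,7] S   <
  [0,2] N   <
    [0,1] "quickly" : N/S
    [1,2] "heard" : N\(N/S)
  [2,7] S\N   >
    [2,5] (S\N)/N   <
      [2,4] N   <
        [2,3] "ate" : N/S
        [3,4] "dog" : N\(N/S)
      [4,5] "liked" : ((S\N)/N)\N
    [5,7] N   <
      [5,6] "on" : S
      [6,7] "plan" : N\S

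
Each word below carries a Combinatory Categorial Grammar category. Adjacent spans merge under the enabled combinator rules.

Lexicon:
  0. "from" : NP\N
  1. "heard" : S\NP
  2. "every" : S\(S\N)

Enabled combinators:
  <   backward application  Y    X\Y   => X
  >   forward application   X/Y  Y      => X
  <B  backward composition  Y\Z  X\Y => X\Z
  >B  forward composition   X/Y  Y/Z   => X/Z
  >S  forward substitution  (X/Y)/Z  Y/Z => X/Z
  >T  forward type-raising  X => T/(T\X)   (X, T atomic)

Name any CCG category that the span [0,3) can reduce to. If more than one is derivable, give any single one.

[0,3] S   <
  [0,2] S\N   <B
    [0,1] "from" : NP\N
    [1,2] "heard" : S\NP
  [2,3] "every" : S\(S\N)

S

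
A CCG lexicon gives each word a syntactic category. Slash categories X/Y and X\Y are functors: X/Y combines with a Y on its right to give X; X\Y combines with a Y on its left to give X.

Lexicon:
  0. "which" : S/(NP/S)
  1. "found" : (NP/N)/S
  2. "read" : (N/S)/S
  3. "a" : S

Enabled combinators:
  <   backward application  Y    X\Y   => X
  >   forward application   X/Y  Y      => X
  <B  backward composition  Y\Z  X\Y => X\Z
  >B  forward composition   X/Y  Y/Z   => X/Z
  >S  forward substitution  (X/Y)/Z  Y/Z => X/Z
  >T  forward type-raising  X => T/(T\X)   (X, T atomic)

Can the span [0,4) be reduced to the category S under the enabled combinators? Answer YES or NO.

YES

[0,4] S   >
  [0,1] "which" : S/(NP/S)
  [1,4] NP/S   >S
    [1,2] "found" : (NP/N)/S
    [2,4] N/S   >
      [2,3] "read" : (N/S)/S
      [3,4] "a" : S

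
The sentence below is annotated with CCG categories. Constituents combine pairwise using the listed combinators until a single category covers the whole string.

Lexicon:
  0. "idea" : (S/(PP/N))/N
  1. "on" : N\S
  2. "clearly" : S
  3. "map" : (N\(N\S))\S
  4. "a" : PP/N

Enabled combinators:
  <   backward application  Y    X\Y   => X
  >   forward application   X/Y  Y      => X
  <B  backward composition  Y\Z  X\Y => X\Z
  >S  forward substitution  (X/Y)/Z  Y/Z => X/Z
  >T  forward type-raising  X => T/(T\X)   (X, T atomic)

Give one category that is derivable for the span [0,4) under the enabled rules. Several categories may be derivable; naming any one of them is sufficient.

S/(PP/N)

[0,5] S   >
  [0,4] S/(PP/N)   >
    [0,1] "idea" : (S/(PP/N))/N
    [1,4] N   <
      [1,2] "on" : N\S
      [2,4] N\(N\S)   <
        [2,3] "clearly" : S
        [3,4] "map" : (N\(N\S))\S
  [4,5] "a" : PP/N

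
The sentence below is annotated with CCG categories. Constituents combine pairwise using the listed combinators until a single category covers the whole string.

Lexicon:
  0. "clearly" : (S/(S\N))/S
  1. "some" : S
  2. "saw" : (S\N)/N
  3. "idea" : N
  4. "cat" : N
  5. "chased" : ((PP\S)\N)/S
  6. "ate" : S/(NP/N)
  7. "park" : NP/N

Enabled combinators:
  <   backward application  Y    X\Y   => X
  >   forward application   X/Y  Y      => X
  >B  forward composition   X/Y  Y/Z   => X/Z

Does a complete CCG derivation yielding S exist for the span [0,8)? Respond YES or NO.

(S/(S\N))/S S (S\N)/N N N ((PP\S)\N)/S S/(NP/N) NP/N
CKY chart[0,8] = {PP}; S ∉ chart

NO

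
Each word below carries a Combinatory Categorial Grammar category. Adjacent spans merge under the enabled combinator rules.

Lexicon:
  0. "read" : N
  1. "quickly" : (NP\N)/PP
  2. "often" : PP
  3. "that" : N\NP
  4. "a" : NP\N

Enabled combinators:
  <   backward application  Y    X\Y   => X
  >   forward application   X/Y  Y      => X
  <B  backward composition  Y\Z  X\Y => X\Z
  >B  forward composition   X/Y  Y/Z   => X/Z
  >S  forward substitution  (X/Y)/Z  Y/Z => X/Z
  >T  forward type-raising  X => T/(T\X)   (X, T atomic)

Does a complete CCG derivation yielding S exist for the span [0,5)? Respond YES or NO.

N (NP\N)/PP PP N\NP NP\N
CKY chart[0,5] = {N/(N\NP), NP, NP/(NP\NP), PP/(PP\NP), S/(S\NP)}; S ∉ chart

NO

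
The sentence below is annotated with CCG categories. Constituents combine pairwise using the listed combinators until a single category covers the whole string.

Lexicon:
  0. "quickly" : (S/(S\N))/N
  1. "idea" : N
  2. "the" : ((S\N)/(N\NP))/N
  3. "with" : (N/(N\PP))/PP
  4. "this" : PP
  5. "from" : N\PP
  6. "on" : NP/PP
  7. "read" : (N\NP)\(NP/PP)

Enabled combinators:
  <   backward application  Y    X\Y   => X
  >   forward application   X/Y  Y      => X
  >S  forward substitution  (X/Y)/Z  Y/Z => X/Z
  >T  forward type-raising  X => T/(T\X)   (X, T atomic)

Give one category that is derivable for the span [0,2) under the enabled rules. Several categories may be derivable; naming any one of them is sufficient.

S/(S\N)

[0,8] S   >
  [0,2] S/(S\N)   >
    [0,1] "quickly" : (S/(S\N))/N
    [1,2] "idea" : N
  [2,8] S\N   >
    [2,6] (S\N)/(N\NP)   >
      [2,3] "the" : ((S\N)/(N\NP))/N
      [3,6] N   >
        [3,5] N/(N\PP)   >
          [3,4] "with" : (N/(N\PP))/PP
          [4,5] "this" : PP
        [5,6] "from" : N\PP
    [6,8] N\NP   <
      [6,7] "on" : NP/PP
      [7,8] "read" : (N\NP)\(NP/PP)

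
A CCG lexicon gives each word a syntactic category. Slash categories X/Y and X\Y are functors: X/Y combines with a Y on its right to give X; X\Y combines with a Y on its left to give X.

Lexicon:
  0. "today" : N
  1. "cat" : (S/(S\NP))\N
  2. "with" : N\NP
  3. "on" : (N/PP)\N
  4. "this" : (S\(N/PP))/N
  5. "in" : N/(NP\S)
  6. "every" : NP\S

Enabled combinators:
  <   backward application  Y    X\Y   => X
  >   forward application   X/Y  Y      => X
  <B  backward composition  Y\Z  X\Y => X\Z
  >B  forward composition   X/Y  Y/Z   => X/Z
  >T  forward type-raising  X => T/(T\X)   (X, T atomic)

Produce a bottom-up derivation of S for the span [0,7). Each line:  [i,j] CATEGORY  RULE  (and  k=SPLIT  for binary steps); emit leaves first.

[0,1] N  lex  "today"
[1,2] (S/(S\NP))\N  lex  "cat"
[0,2] S/(S\NP)  <  k=1
[2,3] N\NP  lex  "with"
[3,4] (N/PP)\N  lex  "on"
[4,5] (S\(N/PP))/N  lex  "this"
[5,6] N/(NP\S)  lex  "in"
[6,7] NP\S  lex  "every"
[5,7] N  >  k=6
[4,7] S\(N/PP)  >  k=5
[3,7] S\N  <B  k=4
[2,7] S\NP  <B  k=3
[0,7] S  >  k=2

[0,7] S   >
  [0,2] S/(S\NP)   <
    [0,1] "today" : N
    [1,2] "cat" : (S/(S\NP))\N
  [2,7] S\NP   <B
    [2,3] "with" : N\NP
    [3,7] S\N   <B
      [3,4] "on" : (N/PP)\N
      [4,7] S\(N/PP)   >
        [4,5] "this" : (S\(N/PP))/N
        [5,7] N   >
          [5,6] "in" : N/(NP\S)
          [6,7] "every" : NP\S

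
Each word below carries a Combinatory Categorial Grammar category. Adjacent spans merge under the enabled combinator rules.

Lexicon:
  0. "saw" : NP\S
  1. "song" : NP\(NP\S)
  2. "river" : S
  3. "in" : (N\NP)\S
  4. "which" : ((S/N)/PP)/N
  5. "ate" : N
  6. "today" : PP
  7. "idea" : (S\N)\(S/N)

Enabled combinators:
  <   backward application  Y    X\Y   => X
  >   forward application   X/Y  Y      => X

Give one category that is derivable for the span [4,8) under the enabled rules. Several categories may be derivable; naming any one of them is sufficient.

[0,8] S   <
  [0,4] N   <
    [0,2] NP   <
      [0,1] "saw" : NP\S
      [1,2] "song" : NP\(NP\S)
    [2,4] N\NP   <
      [2,3] "river" : S
      [3,4] "in" : (N\NP)\S
  [4,8] S\N   <
    [4,7] S/N   >
      [4,6] (S/N)/PP   >
        [4,5] "which" : ((S/N)/PP)/N
        [5,6] "ate" : N
      [6,7] "today" : PP
    [7,8] "idea" : (S\N)\(S/N)

S\N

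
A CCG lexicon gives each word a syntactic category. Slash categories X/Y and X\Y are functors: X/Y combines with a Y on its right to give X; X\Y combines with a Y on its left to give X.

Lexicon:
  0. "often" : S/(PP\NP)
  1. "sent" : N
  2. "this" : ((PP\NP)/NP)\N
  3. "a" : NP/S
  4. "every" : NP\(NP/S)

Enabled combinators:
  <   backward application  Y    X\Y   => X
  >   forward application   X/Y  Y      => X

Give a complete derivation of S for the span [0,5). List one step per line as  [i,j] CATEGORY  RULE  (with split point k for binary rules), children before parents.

[0,1] S/(PP\NP)  lex  "often"
[1,2] N  lex  "sent"
[2,3] ((PP\NP)/NP)\N  lex  "this"
[1,3] (PP\NP)/NP  <  k=2
[3,4] NP/S  lex  "a"
[4,5] NP\(NP/S)  lex  "every"
[3,5] NP  <  k=4
[1,5] PP\NP  >  k=3
[0,5] S  >  k=1

[0,5] S   >
  [0,1] "often" : S/(PP\NP)
  [1,5] PP\NP   >
    [1,3] (PP\NP)/NP   <
      [1,2] "sent" : N
      [2,3] "this" : ((PP\NP)/NP)\N
    [3,5] NP   <
      [3,4] "a" : NP/S
      [4,5] "every" : NP\(NP/S)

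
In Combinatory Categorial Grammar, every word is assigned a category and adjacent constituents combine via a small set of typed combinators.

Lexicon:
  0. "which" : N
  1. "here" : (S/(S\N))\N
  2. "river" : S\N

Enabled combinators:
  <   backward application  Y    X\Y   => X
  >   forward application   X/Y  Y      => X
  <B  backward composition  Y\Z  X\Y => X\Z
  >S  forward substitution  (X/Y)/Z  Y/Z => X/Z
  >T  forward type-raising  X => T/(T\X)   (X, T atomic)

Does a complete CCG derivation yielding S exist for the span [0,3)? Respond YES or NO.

[0,3] S   >
  [0,2] S/(S\N)   <
    [0,1] "which" : N
    [1,2] "here" : (S/(S\N))\N
  [2,3] "river" : S\N

YES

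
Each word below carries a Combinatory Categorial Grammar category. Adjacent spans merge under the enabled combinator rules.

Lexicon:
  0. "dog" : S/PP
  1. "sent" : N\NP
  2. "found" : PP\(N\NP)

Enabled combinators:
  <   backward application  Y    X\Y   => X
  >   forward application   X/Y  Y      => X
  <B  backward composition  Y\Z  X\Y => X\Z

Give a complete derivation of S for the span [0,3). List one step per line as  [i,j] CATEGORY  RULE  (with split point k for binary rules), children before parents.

[0,3] S   >
  [0,1] "dog" : S/PP
  [1,3] PP   <
    [1,2] "sent" : N\NP
    [2,3] "found" : PP\(N\NP)

[0,1] S/PP  lex  "dog"
[1,2] N\NP  lex  "sent"
[2,3] PP\(N\NP)  lex  "found"
[1,3] PP  <  k=2
[0,3] S  >  k=1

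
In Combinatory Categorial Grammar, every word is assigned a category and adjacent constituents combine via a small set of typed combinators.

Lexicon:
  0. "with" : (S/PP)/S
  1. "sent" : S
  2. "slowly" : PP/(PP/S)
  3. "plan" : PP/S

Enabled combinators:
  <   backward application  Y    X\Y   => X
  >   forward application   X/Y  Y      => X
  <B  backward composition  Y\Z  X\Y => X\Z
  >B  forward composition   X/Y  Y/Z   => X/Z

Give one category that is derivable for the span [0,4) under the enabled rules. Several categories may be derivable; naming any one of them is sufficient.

[0,4] S   >
  [0,2] S/PP   >
    [0,1] "with" : (S/PP)/S
    [1,2] "sent" : S
  [2,4] PP   >
    [2,3] "slowly" : PP/(PP/S)
    [3,4] "plan" : PP/S

S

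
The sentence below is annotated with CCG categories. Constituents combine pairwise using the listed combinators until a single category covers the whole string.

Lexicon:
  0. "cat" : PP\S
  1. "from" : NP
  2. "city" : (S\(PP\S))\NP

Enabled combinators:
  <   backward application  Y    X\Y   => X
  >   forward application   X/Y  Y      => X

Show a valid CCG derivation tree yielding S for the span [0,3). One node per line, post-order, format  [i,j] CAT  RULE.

[0,3] S   <
  [0,1] "cat" : PP\S
  [1,3] S\(PP\S)   <
    [1,2] "from" : NP
    [2,3] "city" : (S\(PP\S))\NP

[0,1] PP\S  lex  "cat"
[1,2] NP  lex  "from"
[2,3] (S\(PP\S))\NP  lex  "city"
[1,3] S\(PP\S)  <  k=2
[0,3] S  <  k=1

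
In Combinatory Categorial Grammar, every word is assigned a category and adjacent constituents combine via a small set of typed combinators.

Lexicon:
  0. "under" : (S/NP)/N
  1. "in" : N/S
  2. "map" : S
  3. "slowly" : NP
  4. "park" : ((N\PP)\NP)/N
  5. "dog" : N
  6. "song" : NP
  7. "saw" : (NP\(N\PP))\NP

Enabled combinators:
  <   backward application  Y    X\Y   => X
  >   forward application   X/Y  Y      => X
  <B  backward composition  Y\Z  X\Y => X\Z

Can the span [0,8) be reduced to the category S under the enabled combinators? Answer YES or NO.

YES

[0,8] S   >
  [0,3] S/NP   >
    [0,1] "under" : (S/NP)/N
    [1,3] N   >
      [1,2] "in" : N/S
      [2,3] "map" : S
  [3,8] NP   <
    [3,6] N\PP   <
      [3,4] "slowly" : NP
      [4,6] (N\PP)\NP   >
        [4,5] "park" : ((N\PP)\NP)/N
        [5,6] "dog" : N
    [6,8] NP\(N\PP)   <
      [6,7] "song" : NP
      [7,8] "saw" : (NP\(N\PP))\NP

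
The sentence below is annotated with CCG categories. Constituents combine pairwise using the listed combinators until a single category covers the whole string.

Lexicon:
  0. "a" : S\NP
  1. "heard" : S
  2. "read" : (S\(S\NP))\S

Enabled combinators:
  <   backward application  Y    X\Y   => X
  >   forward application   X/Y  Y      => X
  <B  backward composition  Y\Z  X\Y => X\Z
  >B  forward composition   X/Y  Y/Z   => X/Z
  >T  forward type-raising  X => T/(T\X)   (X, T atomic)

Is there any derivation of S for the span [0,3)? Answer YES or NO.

[0,3] S   <
  [0,1] "a" : S\NP
  [1,3] S\(S\NP)   <
    [1,2] "heard" : S
    [2,3] "read" : (S\(S\NP))\S

YES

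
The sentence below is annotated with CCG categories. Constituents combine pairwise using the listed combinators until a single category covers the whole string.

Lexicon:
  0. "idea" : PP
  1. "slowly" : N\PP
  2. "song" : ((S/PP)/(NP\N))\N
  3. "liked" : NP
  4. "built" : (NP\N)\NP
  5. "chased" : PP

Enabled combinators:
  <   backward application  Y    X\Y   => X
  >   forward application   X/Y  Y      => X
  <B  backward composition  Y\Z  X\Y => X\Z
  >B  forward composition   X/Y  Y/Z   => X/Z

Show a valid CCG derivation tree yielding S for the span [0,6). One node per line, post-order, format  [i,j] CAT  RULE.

[0,6] S   >
  [0,5] S/PP   >
    [0,3] (S/PP)/(NP\N)   <
      [0,2] N   <
        [0,1] "idea" : PP
        [1,2] "slowly" : N\PP
      [2,3] "song" : ((S/PP)/(NP\N))\N
    [3,5] NP\N   <
      [3,4] "liked" : NP
      [4,5] "built" : (NP\N)\NP
  [5,6] "chased" : PP

[0,1] PP  lex  "idea"
[1,2] N\PP  lex  "slowly"
[0,2] N  <  k=1
[2,3] ((S/PP)/(NP\N))\N  lex  "song"
[0,3] (S/PP)/(NP\N)  <  k=2
[3,4] NP  lex  "liked"
[4,5] (NP\N)\NP  lex  "built"
[3,5] NP\N  <  k=4
[0,5] S/PP  >  k=3
[5,6] PP  lex  "chased"
[0,6] S  >  k=5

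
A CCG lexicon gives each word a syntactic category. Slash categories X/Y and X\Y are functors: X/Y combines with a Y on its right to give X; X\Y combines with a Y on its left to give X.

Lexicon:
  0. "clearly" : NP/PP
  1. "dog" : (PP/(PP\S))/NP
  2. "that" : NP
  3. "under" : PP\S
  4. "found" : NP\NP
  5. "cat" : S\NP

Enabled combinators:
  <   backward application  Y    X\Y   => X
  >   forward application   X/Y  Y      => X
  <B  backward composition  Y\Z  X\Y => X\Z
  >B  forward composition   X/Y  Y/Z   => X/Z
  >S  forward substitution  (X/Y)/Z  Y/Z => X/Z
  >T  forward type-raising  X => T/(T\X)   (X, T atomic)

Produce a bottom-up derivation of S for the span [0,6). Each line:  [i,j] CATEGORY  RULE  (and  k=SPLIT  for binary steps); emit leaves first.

[0,1] NP/PP  lex  "clearly"
[1,2] (PP/(PP\S))/NP  lex  "dog"
[2,3] NP  lex  "that"
[1,3] PP/(PP\S)  >  k=2
[3,4] PP\S  lex  "under"
[1,4] PP  >  k=3
[0,4] NP  >  k=1
[4,5] NP\NP  lex  "found"
[5,6] S\NP  lex  "cat"
[4,6] S\NP  <B  k=5
[0,6] S  <  k=4

[0,6] S   <
  [0,4] NP   >
    [0,1] "clearly" : NP/PP
    [1,4] PP   >
      [1,3] PP/(PP\S)   >
        [1,2] "dog" : (PP/(PP\S))/NP
        [2,3] "that" : NP
      [3,4] "under" : PP\S
  [4,6] S\NP   <B
    [4,5] "found" : NP\NP
    [5,6] "cat" : S\NP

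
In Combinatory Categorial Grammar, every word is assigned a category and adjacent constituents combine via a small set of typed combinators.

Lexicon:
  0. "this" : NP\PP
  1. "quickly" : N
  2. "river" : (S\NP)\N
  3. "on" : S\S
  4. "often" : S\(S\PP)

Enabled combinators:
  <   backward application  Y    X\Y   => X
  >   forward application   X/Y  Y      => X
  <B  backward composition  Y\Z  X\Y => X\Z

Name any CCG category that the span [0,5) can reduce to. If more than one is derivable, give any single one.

S

[0,5] S   <
  [0,4] S\PP   <B
    [0,3] S\PP   <B
      [0,1] "this" : NP\PP
      [1,3] S\NP   <
        [1,2] "quickly" : N
        [2,3] "river" : (S\NP)\N
    [3,4] "on" : S\S
  [4,5] "often" : S\(S\PP)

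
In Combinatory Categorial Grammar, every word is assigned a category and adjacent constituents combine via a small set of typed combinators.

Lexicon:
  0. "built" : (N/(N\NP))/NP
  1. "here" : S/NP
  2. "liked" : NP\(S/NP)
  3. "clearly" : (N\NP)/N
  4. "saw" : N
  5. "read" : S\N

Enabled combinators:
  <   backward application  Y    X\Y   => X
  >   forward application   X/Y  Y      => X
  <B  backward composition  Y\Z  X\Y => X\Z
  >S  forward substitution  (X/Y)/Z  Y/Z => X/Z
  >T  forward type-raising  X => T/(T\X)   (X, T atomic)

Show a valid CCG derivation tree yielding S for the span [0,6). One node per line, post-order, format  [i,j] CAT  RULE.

[0,6] S   <
  [0,5] N   >
    [0,3] N/(N\NP)   >
      [0,1] "built" : (N/(N\NP))/NP
      [1,3] NP   <
        [1,2] "here" : S/NP
        [2,3] "liked" : NP\(S/NP)
    [3,5] N\NP   >
      [3,4] "clearly" : (N\NP)/N
      [4,5] "saw" : N
  [5,6] "read" : S\N

[0,1] (N/(N\NP))/NP  lex  "built"
[1,2] S/NP  lex  "here"
[2,3] NP\(S/NP)  lex  "liked"
[1,3] NP  <  k=2
[0,3] N/(N\NP)  >  k=1
[3,4] (N\NP)/N  lex  "clearly"
[4,5] N  lex  "saw"
[3,5] N\NP  >  k=4
[0,5] N  >  k=3
[5,6] S\N  lex  "read"
[0,6] S  <  k=5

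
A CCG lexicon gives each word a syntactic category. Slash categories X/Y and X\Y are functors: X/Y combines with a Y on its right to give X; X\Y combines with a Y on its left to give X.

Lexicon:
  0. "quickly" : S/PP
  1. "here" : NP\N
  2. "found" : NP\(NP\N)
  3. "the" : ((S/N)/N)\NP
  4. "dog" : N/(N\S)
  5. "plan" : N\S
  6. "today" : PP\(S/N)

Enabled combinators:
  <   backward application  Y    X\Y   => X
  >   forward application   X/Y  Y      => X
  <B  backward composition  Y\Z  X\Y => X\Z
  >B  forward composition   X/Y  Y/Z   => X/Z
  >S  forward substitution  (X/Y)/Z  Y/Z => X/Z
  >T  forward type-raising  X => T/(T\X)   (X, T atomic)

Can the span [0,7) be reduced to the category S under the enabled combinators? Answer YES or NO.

[0,7] S   >
  [0,1] "quickly" : S/PP
  [1,7] PP   <
    [1,6] S/N   >
      [1,4] (S/N)/N   <
        [1,3] NP   <
          [1,2] "here" : NP\N
          [2,3] "found" : NP\(NP\N)
        [3,4] "the" : ((S/N)/N)\NP
      [4,6] N   >
        [4,5] "dog" : N/(N\S)
        [5,6] "plan" : N\S
    [6,7] "today" : PP\(S/N)

YES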